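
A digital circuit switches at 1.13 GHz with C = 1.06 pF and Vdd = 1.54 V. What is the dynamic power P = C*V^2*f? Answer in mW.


Step 1: V^2 = 1.54^2 = 2.3716 V^2
Step 2: P = C*V^2*f = 1.06e-12 F * 2.3716 * 1.13e9 Hz
Step 3: P = 2.84070248e-03 W
Step 4: P = 2.841 mW

2.841


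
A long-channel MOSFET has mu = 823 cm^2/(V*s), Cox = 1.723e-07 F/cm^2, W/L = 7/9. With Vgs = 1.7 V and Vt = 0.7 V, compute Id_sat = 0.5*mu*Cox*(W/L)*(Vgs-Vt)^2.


Step 1: Overdrive voltage Vov = Vgs - Vt = 1.7 - 0.7 = 1.0 V
Step 2: W/L = 7/9 = 0.777778
Step 3: Id = 0.5 * 823 * 1.723e-07 * 0.777778 * 1.0^2
Step 4: Id = 5.51e-05 A

5.51e-05


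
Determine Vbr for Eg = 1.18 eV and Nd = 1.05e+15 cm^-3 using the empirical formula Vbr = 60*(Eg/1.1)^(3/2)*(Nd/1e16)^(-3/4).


Step 1: Eg/1.1 = 1.18/1.1 = 1.072727
Step 2: (Eg/1.1)^1.5 = 1.072727^1.5 = 1.111051
Step 3: (Nd/1e16)^(-0.75) = (0.105)^(-0.75) = 5.421357
Step 4: Vbr = 60 * 1.111051 * 5.421357 = 361.4 V

361.4


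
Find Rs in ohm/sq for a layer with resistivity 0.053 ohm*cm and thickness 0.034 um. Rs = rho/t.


Step 1: Convert thickness to cm: t = 0.034 um = 3.4000e-06 cm
Step 2: Rs = rho / t = 0.053 / 3.4000e-06
Step 3: Rs = 15588.2 ohm/sq

15588.2


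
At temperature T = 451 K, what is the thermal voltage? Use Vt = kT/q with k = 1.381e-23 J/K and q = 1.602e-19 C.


Step 1: kT = 1.381e-23 * 451 = 6.22831e-21 J
Step 2: Vt = kT/q = 6.22831e-21 / 1.602e-19
Step 3: Vt = 0.03888 V

0.03888


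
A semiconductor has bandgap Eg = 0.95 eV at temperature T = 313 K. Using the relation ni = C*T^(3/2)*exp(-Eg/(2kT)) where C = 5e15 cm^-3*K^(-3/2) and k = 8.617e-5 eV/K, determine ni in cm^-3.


Step 1: Compute kT = 8.617e-5 * 313 = 0.02697121 eV
Step 2: Exponent = -Eg/(2kT) = -0.95/(2*0.02697121) = -17.61137
Step 3: T^(3/2) = 313^1.5 = 5537.54
Step 4: ni = 5e15 * 5537.54 * exp(-17.61137) = 6.22e+11 cm^-3

6.22e+11


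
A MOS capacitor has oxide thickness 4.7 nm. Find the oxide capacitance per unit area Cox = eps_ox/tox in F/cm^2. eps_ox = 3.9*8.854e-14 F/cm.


Step 1: eps_ox = 3.9 * 8.854e-14 = 3.45306e-13 F/cm
Step 2: tox in cm = 4.7 nm * 1e-7 = 4.7000e-07 cm
Step 3: Cox = 3.45306e-13 / 4.7000e-07 = 7.35e-07 F/cm^2

7.35e-07


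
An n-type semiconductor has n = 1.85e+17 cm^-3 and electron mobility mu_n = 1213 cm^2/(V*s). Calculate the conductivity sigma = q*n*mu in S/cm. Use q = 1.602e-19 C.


Step 1: sigma = q * n * mu
Step 2: sigma = 1.602e-19 * 1.85e+17 * 1213
Step 3: sigma = 3.595e+01 S/cm

3.595e+01


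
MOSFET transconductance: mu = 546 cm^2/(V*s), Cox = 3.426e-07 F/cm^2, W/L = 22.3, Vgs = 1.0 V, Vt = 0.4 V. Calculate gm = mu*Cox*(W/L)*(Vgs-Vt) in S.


Step 1: Vov = Vgs - Vt = 1.0 - 0.4 = 0.6 V
Step 2: gm = mu * Cox * (W/L) * Vov
Step 3: gm = 546 * 3.426e-07 * 22.3 * 0.6 = 2.50e-03 S

2.50e-03


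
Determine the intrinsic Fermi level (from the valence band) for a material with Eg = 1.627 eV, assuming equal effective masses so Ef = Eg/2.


Step 1: For an intrinsic semiconductor, the Fermi level sits at midgap.
Step 2: Ef = Eg / 2 = 1.627 / 2 = 0.8135 eV

0.8135


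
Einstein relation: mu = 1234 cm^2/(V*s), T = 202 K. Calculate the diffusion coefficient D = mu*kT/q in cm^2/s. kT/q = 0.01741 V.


Step 1: D = mu * (kT/q)
Step 2: D = 1234 * 0.01741
Step 3: D = 21.48 cm^2/s

21.48


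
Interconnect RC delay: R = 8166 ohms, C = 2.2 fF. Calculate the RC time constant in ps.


Step 1: tau = R * C
Step 2: tau = 8166 * 2.2 fF = 8166 * 2.2e-15 F
Step 3: tau = 1.79652e-11 s = 17.9652 ps

17.9652


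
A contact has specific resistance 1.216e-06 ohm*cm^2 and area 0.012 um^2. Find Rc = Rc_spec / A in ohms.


Step 1: Convert area to cm^2: 0.012 um^2 = 1.2000e-10 cm^2
Step 2: Rc = Rc_spec / A = 1.216e-06 / 1.2000e-10
Step 3: Rc = 1.01e+04 ohms

1.01e+04


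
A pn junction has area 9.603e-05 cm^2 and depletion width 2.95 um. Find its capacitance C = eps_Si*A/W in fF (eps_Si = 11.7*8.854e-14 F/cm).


Step 1: eps_Si = 11.7 * 8.854e-14 = 1.035918e-12 F/cm
Step 2: W in cm = 2.95 * 1e-4 = 2.95e-04 cm
Step 3: C = 1.035918e-12 * 9.603e-05 / 2.95e-04 = 3.372176e-13 F
Step 4: C = 337.22 fF

337.22


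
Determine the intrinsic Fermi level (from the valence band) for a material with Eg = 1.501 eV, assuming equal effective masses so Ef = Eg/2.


Step 1: For an intrinsic semiconductor, the Fermi level sits at midgap.
Step 2: Ef = Eg / 2 = 1.501 / 2 = 0.7505 eV

0.7505


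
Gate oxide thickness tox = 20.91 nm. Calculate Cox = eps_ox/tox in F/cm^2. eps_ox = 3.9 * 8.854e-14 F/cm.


Step 1: eps_ox = 3.9 * 8.854e-14 = 3.45306e-13 F/cm
Step 2: tox in cm = 20.91 nm * 1e-7 = 2.0910e-06 cm
Step 3: Cox = 3.45306e-13 / 2.0910e-06 = 1.65e-07 F/cm^2

1.65e-07


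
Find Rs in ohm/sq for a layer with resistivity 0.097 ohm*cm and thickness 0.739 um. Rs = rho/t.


Step 1: Convert thickness to cm: t = 0.739 um = 7.3900e-05 cm
Step 2: Rs = rho / t = 0.097 / 7.3900e-05
Step 3: Rs = 1312.6 ohm/sq

1312.6


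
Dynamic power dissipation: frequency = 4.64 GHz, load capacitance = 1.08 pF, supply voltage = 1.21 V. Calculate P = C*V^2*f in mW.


Step 1: V^2 = 1.21^2 = 1.4641 V^2
Step 2: P = C*V^2*f = 1.08e-12 F * 1.4641 * 4.64e9 Hz
Step 3: P = 7.33689792e-03 W
Step 4: P = 7.337 mW

7.337


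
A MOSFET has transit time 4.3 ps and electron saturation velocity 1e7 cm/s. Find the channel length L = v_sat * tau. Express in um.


Step 1: tau in seconds = 4.3 ps * 1e-12 = 4.3000e-12 s
Step 2: L = v_sat * tau = 1e7 * 4.3000e-12 = 4.3000e-05 cm
Step 3: L in um = 4.3000e-05 * 1e4 = 0.43 um

0.43


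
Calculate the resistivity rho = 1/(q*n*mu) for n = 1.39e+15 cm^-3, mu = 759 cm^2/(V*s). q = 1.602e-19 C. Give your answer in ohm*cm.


Step 1: sigma = q * n * mu = 1.602e-19 * 1.39e+15 * 759 = 1.69013e-01 S/cm
Step 2: rho = 1 / sigma = 1 / 1.69013e-01 = 5.917 ohm*cm

5.917


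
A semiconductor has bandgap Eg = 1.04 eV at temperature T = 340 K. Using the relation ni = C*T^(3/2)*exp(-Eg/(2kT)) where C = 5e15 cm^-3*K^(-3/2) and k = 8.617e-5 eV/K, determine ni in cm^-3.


Step 1: Compute kT = 8.617e-5 * 340 = 0.0292978 eV
Step 2: Exponent = -Eg/(2kT) = -1.04/(2*0.0292978) = -17.74877
Step 3: T^(3/2) = 340^1.5 = 6269.29
Step 4: ni = 5e15 * 6269.29 * exp(-17.74877) = 6.14e+11 cm^-3

6.14e+11


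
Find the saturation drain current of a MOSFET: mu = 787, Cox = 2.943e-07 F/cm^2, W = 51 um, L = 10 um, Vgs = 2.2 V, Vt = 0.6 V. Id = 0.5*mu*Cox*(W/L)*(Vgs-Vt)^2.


Step 1: Overdrive voltage Vov = Vgs - Vt = 2.2 - 0.6 = 1.6 V
Step 2: W/L = 51/10 = 5.1
Step 3: Id = 0.5 * 787 * 2.943e-07 * 5.1 * 1.6^2
Step 4: Id = 1.51e-03 A

1.51e-03


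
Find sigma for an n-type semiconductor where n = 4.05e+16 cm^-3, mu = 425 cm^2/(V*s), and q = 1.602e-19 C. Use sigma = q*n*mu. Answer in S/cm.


Step 1: sigma = q * n * mu
Step 2: sigma = 1.602e-19 * 4.05e+16 * 425
Step 3: sigma = 2.757e+00 S/cm

2.757e+00


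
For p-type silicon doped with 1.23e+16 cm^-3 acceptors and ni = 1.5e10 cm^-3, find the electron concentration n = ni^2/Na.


Step 1: Majority hole concentration p ≈ Na = 1.23e+16 cm^-3
Step 2: n = ni^2 / Na = (1.5e10)^2 / 1.23e+16
Step 3: n = 1.83e+04 cm^-3

1.83e+04


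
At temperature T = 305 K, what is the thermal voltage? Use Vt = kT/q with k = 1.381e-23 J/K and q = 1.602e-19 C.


Step 1: kT = 1.381e-23 * 305 = 4.21205e-21 J
Step 2: Vt = kT/q = 4.21205e-21 / 1.602e-19
Step 3: Vt = 0.02629 V

0.02629


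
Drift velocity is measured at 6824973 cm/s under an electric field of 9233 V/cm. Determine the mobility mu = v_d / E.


Step 1: mu = v_d / E
Step 2: mu = 6824973 / 9233
Step 3: mu = 739.19 cm^2/(V*s)

739.19


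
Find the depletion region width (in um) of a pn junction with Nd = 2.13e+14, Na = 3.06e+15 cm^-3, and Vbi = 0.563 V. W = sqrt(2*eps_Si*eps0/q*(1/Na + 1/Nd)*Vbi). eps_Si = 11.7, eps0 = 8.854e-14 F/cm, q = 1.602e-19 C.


Step 1: 1/Na + 1/Nd = 1/3.06e+15 + 1/2.13e+14 = 5.02163e-15
Step 2: 2*eps*eps0/q = 2*11.7*8.854e-14/1.602e-19 = 1.293281e+07
Step 3: W^2 = 1.293281e+07 * 5.02163e-15 * 0.563 = 3.65634e-08
Step 4: W = sqrt(3.65634e-08) = 1.912e-04 cm = 1.912 um

1.912


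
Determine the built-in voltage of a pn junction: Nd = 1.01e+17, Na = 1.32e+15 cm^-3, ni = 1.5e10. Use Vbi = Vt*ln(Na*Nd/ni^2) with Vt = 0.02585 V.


Step 1: Compute Na*Nd/ni^2 = 1.32e+15 * 1.01e+17 / (1.5e10)^2 = 5.9253e+11
Step 2: ln(5.9253e+11) = 27.1077
Step 3: Vbi = 0.02585 * 27.1077 = 0.701 V

0.701


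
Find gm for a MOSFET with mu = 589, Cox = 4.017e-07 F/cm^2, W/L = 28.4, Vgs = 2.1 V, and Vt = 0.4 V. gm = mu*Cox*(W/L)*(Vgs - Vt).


Step 1: Vov = Vgs - Vt = 2.1 - 0.4 = 1.7 V
Step 2: gm = mu * Cox * (W/L) * Vov
Step 3: gm = 589 * 4.017e-07 * 28.4 * 1.7 = 1.14e-02 S

1.14e-02


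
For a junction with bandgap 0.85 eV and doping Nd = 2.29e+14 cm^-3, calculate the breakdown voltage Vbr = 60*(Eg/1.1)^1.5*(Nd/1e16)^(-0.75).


Step 1: Eg/1.1 = 0.85/1.1 = 0.772727
Step 2: (Eg/1.1)^1.5 = 0.772727^1.5 = 0.679265
Step 3: (Nd/1e16)^(-0.75) = (0.0229)^(-0.75) = 16.987262
Step 4: Vbr = 60 * 0.679265 * 16.987262 = 692.3 V

692.3


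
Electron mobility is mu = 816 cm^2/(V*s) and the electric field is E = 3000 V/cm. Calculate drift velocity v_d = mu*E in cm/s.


Step 1: v_d = mu * E
Step 2: v_d = 816 * 3000 = 2448000
Step 3: v_d = 2.45e+06 cm/s

2.45e+06


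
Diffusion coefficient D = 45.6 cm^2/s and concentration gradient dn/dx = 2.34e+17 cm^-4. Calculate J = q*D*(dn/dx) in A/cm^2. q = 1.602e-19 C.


Step 1: J = q * D * (dn/dx)
Step 2: J = 1.602e-19 * 45.6 * 2.34e+17
Step 3: J = 1.71e+00 A/cm^2

1.71e+00


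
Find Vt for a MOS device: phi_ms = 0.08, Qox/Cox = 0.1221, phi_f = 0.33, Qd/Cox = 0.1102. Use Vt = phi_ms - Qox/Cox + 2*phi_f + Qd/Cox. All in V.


Step 1: Vt = phi_ms - Qox/Cox + 2*phi_f + Qd/Cox
Step 2: Vt = 0.08 - 0.1221 + 2*0.33 + 0.1102
Step 3: Vt = 0.08 - 0.1221 + 0.66 + 0.1102
Step 4: Vt = 0.7281 V

0.7281


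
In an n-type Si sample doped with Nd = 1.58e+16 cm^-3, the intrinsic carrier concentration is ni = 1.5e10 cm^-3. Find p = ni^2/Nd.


Step 1: Since Nd >> ni, n ≈ Nd = 1.58e+16 cm^-3
Step 2: p = ni^2 / n = (1.5e10)^2 / 1.58e+16
Step 3: p = 2.25e20 / 1.58e+16 = 1.42e+04 cm^-3

1.42e+04


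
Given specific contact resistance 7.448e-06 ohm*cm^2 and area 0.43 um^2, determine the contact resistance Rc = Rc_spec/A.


Step 1: Convert area to cm^2: 0.43 um^2 = 4.3000e-09 cm^2
Step 2: Rc = Rc_spec / A = 7.448e-06 / 4.3000e-09
Step 3: Rc = 1.73e+03 ohms

1.73e+03


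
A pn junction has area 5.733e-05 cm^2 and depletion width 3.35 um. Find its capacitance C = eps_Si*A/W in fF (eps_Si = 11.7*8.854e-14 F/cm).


Step 1: eps_Si = 11.7 * 8.854e-14 = 1.035918e-12 F/cm
Step 2: W in cm = 3.35 * 1e-4 = 3.35e-04 cm
Step 3: C = 1.035918e-12 * 5.733e-05 / 3.35e-04 = 1.772811e-13 F
Step 4: C = 177.28 fF

177.28


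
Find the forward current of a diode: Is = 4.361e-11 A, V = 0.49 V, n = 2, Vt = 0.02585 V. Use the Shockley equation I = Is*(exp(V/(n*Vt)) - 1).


Step 1: V/(n*Vt) = 0.49/(2*0.02585) = 9.4778
Step 2: exp(9.4778) = 1.3066e+04
Step 3: I = 4.361e-11 * (1.3066e+04 - 1) = 5.70e-07 A

5.70e-07


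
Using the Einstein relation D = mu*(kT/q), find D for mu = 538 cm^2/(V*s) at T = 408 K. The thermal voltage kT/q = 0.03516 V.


Step 1: D = mu * (kT/q)
Step 2: D = 538 * 0.03516
Step 3: D = 18.92 cm^2/s

18.92


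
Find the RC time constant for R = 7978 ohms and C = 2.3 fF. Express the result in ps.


Step 1: tau = R * C
Step 2: tau = 7978 * 2.3 fF = 7978 * 2.3e-15 F
Step 3: tau = 1.83494e-11 s = 18.3494 ps

18.3494


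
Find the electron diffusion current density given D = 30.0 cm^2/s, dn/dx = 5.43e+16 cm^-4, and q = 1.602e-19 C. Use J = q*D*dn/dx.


Step 1: J = q * D * (dn/dx)
Step 2: J = 1.602e-19 * 30.0 * 5.43e+16
Step 3: J = 2.61e-01 A/cm^2

2.61e-01


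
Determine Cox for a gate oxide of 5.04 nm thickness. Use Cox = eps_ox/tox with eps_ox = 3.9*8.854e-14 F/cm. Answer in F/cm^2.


Step 1: eps_ox = 3.9 * 8.854e-14 = 3.45306e-13 F/cm
Step 2: tox in cm = 5.04 nm * 1e-7 = 5.0400e-07 cm
Step 3: Cox = 3.45306e-13 / 5.0400e-07 = 6.85e-07 F/cm^2

6.85e-07


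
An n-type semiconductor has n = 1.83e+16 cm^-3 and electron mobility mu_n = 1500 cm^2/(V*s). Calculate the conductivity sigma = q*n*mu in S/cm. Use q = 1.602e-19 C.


Step 1: sigma = q * n * mu
Step 2: sigma = 1.602e-19 * 1.83e+16 * 1500
Step 3: sigma = 4.397e+00 S/cm

4.397e+00


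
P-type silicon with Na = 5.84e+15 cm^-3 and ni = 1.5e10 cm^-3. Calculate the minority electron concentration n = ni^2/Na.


Step 1: Majority hole concentration p ≈ Na = 5.84e+15 cm^-3
Step 2: n = ni^2 / Na = (1.5e10)^2 / 5.84e+15
Step 3: n = 3.85e+04 cm^-3

3.85e+04


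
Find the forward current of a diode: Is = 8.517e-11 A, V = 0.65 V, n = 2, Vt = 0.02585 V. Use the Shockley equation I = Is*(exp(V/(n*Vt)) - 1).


Step 1: V/(n*Vt) = 0.65/(2*0.02585) = 12.5725
Step 2: exp(12.5725) = 2.8851e+05
Step 3: I = 8.517e-11 * (2.8851e+05 - 1) = 2.46e-05 A

2.46e-05


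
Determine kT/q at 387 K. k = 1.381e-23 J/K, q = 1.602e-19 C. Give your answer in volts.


Step 1: kT = 1.381e-23 * 387 = 5.34447e-21 J
Step 2: Vt = kT/q = 5.34447e-21 / 1.602e-19
Step 3: Vt = 0.03336 V

0.03336


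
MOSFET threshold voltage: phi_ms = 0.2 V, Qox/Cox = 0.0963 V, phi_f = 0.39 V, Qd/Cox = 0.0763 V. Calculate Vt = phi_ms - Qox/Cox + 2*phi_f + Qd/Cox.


Step 1: Vt = phi_ms - Qox/Cox + 2*phi_f + Qd/Cox
Step 2: Vt = 0.2 - 0.0963 + 2*0.39 + 0.0763
Step 3: Vt = 0.2 - 0.0963 + 0.78 + 0.0763
Step 4: Vt = 0.96 V

0.96


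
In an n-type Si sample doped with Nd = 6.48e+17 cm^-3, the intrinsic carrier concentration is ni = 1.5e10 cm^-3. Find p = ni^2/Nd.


Step 1: Since Nd >> ni, n ≈ Nd = 6.48e+17 cm^-3
Step 2: p = ni^2 / n = (1.5e10)^2 / 6.48e+17
Step 3: p = 2.25e20 / 6.48e+17 = 3.47e+02 cm^-3

3.47e+02


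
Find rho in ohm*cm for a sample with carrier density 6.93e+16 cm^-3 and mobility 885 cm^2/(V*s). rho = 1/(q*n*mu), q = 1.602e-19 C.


Step 1: sigma = q * n * mu = 1.602e-19 * 6.93e+16 * 885 = 9.82515e+00 S/cm
Step 2: rho = 1 / sigma = 1 / 9.82515e+00 = 0.1018 ohm*cm

0.1018


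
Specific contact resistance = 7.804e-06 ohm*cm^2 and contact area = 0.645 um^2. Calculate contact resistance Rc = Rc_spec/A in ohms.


Step 1: Convert area to cm^2: 0.645 um^2 = 6.4500e-09 cm^2
Step 2: Rc = Rc_spec / A = 7.804e-06 / 6.4500e-09
Step 3: Rc = 1.21e+03 ohms

1.21e+03


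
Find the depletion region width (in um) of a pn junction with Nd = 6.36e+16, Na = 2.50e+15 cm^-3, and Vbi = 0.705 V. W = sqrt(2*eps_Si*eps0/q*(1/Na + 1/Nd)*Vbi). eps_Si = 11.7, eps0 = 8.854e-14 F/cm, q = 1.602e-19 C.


Step 1: 1/Na + 1/Nd = 1/2.50e+15 + 1/6.36e+16 = 4.15723e-16
Step 2: 2*eps*eps0/q = 2*11.7*8.854e-14/1.602e-19 = 1.293281e+07
Step 3: W^2 = 1.293281e+07 * 4.15723e-16 * 0.705 = 3.79041e-09
Step 4: W = sqrt(3.79041e-09) = 6.157e-05 cm = 0.6157 um

0.6157


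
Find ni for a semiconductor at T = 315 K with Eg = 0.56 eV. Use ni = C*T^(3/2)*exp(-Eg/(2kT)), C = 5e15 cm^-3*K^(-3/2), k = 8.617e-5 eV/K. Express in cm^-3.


Step 1: Compute kT = 8.617e-5 * 315 = 0.02714355 eV
Step 2: Exponent = -Eg/(2kT) = -0.56/(2*0.02714355) = -10.31553
Step 3: T^(3/2) = 315^1.5 = 5590.70
Step 4: ni = 5e15 * 5590.70 * exp(-10.31553) = 9.26e+14 cm^-3

9.26e+14


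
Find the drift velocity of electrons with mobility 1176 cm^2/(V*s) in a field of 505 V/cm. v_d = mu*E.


Step 1: v_d = mu * E
Step 2: v_d = 1176 * 505 = 593880
Step 3: v_d = 5.94e+05 cm/s

5.94e+05


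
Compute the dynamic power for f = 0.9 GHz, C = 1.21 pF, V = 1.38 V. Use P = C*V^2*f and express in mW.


Step 1: V^2 = 1.38^2 = 1.9044 V^2
Step 2: P = C*V^2*f = 1.21e-12 F * 1.9044 * 0.9e9 Hz
Step 3: P = 2.0738916e-03 W
Step 4: P = 2.074 mW

2.074


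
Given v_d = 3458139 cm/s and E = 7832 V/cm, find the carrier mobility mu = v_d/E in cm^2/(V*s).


Step 1: mu = v_d / E
Step 2: mu = 3458139 / 7832
Step 3: mu = 441.54 cm^2/(V*s)

441.54


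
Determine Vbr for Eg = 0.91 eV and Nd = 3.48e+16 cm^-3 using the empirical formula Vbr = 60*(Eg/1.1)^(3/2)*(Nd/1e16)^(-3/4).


Step 1: Eg/1.1 = 0.91/1.1 = 0.827273
Step 2: (Eg/1.1)^1.5 = 0.827273^1.5 = 0.752442
Step 3: (Nd/1e16)^(-0.75) = (3.48)^(-0.75) = 0.392478
Step 4: Vbr = 60 * 0.752442 * 0.392478 = 17.7 V

17.7


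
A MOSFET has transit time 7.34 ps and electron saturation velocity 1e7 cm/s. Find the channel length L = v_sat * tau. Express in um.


Step 1: tau in seconds = 7.34 ps * 1e-12 = 7.3400e-12 s
Step 2: L = v_sat * tau = 1e7 * 7.3400e-12 = 7.3400e-05 cm
Step 3: L in um = 7.3400e-05 * 1e4 = 0.734 um

0.734


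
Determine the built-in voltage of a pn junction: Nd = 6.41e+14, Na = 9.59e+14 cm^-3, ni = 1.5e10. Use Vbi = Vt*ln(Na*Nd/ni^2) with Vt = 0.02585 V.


Step 1: Compute Na*Nd/ni^2 = 9.59e+14 * 6.41e+14 / (1.5e10)^2 = 2.7321e+09
Step 2: ln(2.7321e+09) = 21.7283
Step 3: Vbi = 0.02585 * 21.7283 = 0.562 V

0.562


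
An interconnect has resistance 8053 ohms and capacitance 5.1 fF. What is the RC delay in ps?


Step 1: tau = R * C
Step 2: tau = 8053 * 5.1 fF = 8053 * 5.1e-15 F
Step 3: tau = 4.10703e-11 s = 41.0703 ps

41.0703


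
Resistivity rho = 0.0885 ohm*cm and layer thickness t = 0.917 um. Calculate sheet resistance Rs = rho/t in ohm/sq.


Step 1: Convert thickness to cm: t = 0.917 um = 9.1700e-05 cm
Step 2: Rs = rho / t = 0.0885 / 9.1700e-05
Step 3: Rs = 965.1 ohm/sq

965.1


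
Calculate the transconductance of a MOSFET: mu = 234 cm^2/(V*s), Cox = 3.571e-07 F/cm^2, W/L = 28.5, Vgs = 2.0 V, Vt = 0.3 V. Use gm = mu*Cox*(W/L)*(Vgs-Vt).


Step 1: Vov = Vgs - Vt = 2.0 - 0.3 = 1.7 V
Step 2: gm = mu * Cox * (W/L) * Vov
Step 3: gm = 234 * 3.571e-07 * 28.5 * 1.7 = 4.05e-03 S

4.05e-03


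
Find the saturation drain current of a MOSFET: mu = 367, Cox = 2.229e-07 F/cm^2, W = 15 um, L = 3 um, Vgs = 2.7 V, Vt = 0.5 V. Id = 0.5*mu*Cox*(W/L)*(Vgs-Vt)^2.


Step 1: Overdrive voltage Vov = Vgs - Vt = 2.7 - 0.5 = 2.2 V
Step 2: W/L = 15/3 = 5
Step 3: Id = 0.5 * 367 * 2.229e-07 * 5 * 2.2^2
Step 4: Id = 9.90e-04 A

9.90e-04


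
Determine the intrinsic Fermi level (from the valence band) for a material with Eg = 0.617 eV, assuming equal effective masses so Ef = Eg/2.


Step 1: For an intrinsic semiconductor, the Fermi level sits at midgap.
Step 2: Ef = Eg / 2 = 0.617 / 2 = 0.3085 eV

0.3085


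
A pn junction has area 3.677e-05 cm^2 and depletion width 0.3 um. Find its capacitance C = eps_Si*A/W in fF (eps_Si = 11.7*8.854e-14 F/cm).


Step 1: eps_Si = 11.7 * 8.854e-14 = 1.035918e-12 F/cm
Step 2: W in cm = 0.3 * 1e-4 = 3.00e-05 cm
Step 3: C = 1.035918e-12 * 3.677e-05 / 3.00e-05 = 1.269690e-12 F
Step 4: C = 1269.69 fF

1269.69


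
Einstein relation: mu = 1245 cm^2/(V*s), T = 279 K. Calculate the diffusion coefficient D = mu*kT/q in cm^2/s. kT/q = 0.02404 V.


Step 1: D = mu * (kT/q)
Step 2: D = 1245 * 0.02404
Step 3: D = 29.93 cm^2/s

29.93


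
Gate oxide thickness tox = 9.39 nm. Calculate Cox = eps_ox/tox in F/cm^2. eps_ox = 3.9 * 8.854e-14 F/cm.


Step 1: eps_ox = 3.9 * 8.854e-14 = 3.45306e-13 F/cm
Step 2: tox in cm = 9.39 nm * 1e-7 = 9.3900e-07 cm
Step 3: Cox = 3.45306e-13 / 9.3900e-07 = 3.68e-07 F/cm^2

3.68e-07


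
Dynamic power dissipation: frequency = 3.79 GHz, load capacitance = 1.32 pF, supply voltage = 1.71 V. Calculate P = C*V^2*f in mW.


Step 1: V^2 = 1.71^2 = 2.9241 V^2
Step 2: P = C*V^2*f = 1.32e-12 F * 2.9241 * 3.79e9 Hz
Step 3: P = 1.462868748e-02 W
Step 4: P = 14.629 mW

14.629


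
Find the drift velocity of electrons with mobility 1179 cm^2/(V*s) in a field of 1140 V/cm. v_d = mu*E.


Step 1: v_d = mu * E
Step 2: v_d = 1179 * 1140 = 1344060
Step 3: v_d = 1.34e+06 cm/s

1.34e+06


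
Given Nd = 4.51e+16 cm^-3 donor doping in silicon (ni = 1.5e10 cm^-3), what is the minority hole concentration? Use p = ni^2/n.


Step 1: Since Nd >> ni, n ≈ Nd = 4.51e+16 cm^-3
Step 2: p = ni^2 / n = (1.5e10)^2 / 4.51e+16
Step 3: p = 2.25e20 / 4.51e+16 = 4.99e+03 cm^-3

4.99e+03


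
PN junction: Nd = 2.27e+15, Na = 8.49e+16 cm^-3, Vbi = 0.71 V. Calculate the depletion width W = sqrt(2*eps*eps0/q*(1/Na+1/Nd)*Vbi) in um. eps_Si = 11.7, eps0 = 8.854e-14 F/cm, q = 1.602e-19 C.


Step 1: 1/Na + 1/Nd = 1/8.49e+16 + 1/2.27e+15 = 4.52307e-16
Step 2: 2*eps*eps0/q = 2*11.7*8.854e-14/1.602e-19 = 1.293281e+07
Step 3: W^2 = 1.293281e+07 * 4.52307e-16 * 0.71 = 4.15322e-09
Step 4: W = sqrt(4.15322e-09) = 6.445e-05 cm = 0.6445 um

0.6445


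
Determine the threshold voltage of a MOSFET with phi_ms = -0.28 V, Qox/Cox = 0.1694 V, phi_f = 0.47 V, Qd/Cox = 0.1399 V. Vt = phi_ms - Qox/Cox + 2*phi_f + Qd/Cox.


Step 1: Vt = phi_ms - Qox/Cox + 2*phi_f + Qd/Cox
Step 2: Vt = -0.28 - 0.1694 + 2*0.47 + 0.1399
Step 3: Vt = -0.28 - 0.1694 + 0.94 + 0.1399
Step 4: Vt = 0.6305 V

0.6305


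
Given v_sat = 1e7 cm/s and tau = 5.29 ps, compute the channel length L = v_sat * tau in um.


Step 1: tau in seconds = 5.29 ps * 1e-12 = 5.2900e-12 s
Step 2: L = v_sat * tau = 1e7 * 5.2900e-12 = 5.2900e-05 cm
Step 3: L in um = 5.2900e-05 * 1e4 = 0.529 um

0.529


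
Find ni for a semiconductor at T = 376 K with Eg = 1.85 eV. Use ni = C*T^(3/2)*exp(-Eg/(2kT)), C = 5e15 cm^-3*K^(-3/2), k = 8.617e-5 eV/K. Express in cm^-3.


Step 1: Compute kT = 8.617e-5 * 376 = 0.03239992 eV
Step 2: Exponent = -Eg/(2kT) = -1.85/(2*0.03239992) = -28.54945
Step 3: T^(3/2) = 376^1.5 = 7290.91
Step 4: ni = 5e15 * 7290.91 * exp(-28.54945) = 1.46e+07 cm^-3

1.46e+07


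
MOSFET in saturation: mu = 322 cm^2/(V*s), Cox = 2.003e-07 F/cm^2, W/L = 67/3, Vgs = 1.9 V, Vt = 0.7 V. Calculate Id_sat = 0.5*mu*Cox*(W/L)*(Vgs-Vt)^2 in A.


Step 1: Overdrive voltage Vov = Vgs - Vt = 1.9 - 0.7 = 1.2 V
Step 2: W/L = 67/3 = 22.3333
Step 3: Id = 0.5 * 322 * 2.003e-07 * 22.3333 * 1.2^2
Step 4: Id = 1.04e-03 A

1.04e-03


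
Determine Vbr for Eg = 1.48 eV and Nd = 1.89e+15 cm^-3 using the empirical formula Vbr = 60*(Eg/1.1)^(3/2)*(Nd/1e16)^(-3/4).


Step 1: Eg/1.1 = 1.48/1.1 = 1.345455
Step 2: (Eg/1.1)^1.5 = 1.345455^1.5 = 1.560644
Step 3: (Nd/1e16)^(-0.75) = (0.189)^(-0.75) = 3.488620
Step 4: Vbr = 60 * 1.560644 * 3.488620 = 326.7 V

326.7


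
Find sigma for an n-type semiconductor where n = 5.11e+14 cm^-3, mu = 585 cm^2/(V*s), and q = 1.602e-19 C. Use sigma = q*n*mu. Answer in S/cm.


Step 1: sigma = q * n * mu
Step 2: sigma = 1.602e-19 * 5.11e+14 * 585
Step 3: sigma = 4.789e-02 S/cm

4.789e-02


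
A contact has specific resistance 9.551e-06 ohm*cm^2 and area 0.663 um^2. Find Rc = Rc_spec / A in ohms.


Step 1: Convert area to cm^2: 0.663 um^2 = 6.6300e-09 cm^2
Step 2: Rc = Rc_spec / A = 9.551e-06 / 6.6300e-09
Step 3: Rc = 1.44e+03 ohms

1.44e+03


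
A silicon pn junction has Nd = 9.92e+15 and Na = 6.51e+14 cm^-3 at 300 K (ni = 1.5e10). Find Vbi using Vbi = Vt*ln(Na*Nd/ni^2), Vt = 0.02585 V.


Step 1: Compute Na*Nd/ni^2 = 6.51e+14 * 9.92e+15 / (1.5e10)^2 = 2.8702e+10
Step 2: ln(2.8702e+10) = 24.0802
Step 3: Vbi = 0.02585 * 24.0802 = 0.622 V

0.622


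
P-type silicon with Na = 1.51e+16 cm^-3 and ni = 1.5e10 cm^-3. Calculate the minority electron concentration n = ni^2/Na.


Step 1: Majority hole concentration p ≈ Na = 1.51e+16 cm^-3
Step 2: n = ni^2 / Na = (1.5e10)^2 / 1.51e+16
Step 3: n = 1.49e+04 cm^-3

1.49e+04


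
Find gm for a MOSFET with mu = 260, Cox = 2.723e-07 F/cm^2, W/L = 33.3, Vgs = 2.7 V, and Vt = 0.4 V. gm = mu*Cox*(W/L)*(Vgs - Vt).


Step 1: Vov = Vgs - Vt = 2.7 - 0.4 = 2.3 V
Step 2: gm = mu * Cox * (W/L) * Vov
Step 3: gm = 260 * 2.723e-07 * 33.3 * 2.3 = 5.42e-03 S

5.42e-03


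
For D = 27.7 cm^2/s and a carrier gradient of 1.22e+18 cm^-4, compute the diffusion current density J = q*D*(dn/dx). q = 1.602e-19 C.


Step 1: J = q * D * (dn/dx)
Step 2: J = 1.602e-19 * 27.7 * 1.22e+18
Step 3: J = 5.41e+00 A/cm^2

5.41e+00


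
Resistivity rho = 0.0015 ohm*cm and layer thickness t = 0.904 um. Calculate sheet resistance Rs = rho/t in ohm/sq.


Step 1: Convert thickness to cm: t = 0.904 um = 9.0400e-05 cm
Step 2: Rs = rho / t = 0.0015 / 9.0400e-05
Step 3: Rs = 16.6 ohm/sq

16.6


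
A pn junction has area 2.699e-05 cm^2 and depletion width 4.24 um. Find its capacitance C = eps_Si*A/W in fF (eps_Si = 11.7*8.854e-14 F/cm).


Step 1: eps_Si = 11.7 * 8.854e-14 = 1.035918e-12 F/cm
Step 2: W in cm = 4.24 * 1e-4 = 4.24e-04 cm
Step 3: C = 1.035918e-12 * 2.699e-05 / 4.24e-04 = 6.594204e-14 F
Step 4: C = 65.94 fF

65.94


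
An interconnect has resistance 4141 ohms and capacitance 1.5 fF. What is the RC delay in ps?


Step 1: tau = R * C
Step 2: tau = 4141 * 1.5 fF = 4141 * 1.5e-15 F
Step 3: tau = 6.2115e-12 s = 6.2115 ps

6.2115


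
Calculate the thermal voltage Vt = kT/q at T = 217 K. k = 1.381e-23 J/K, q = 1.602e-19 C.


Step 1: kT = 1.381e-23 * 217 = 2.99677e-21 J
Step 2: Vt = kT/q = 2.99677e-21 / 1.602e-19
Step 3: Vt = 0.01871 V

0.01871


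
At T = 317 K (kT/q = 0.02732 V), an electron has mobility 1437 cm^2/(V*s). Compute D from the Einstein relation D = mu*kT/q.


Step 1: D = mu * (kT/q)
Step 2: D = 1437 * 0.02732
Step 3: D = 39.26 cm^2/s

39.26


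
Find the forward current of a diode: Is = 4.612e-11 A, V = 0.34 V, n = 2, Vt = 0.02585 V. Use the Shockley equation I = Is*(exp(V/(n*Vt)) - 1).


Step 1: V/(n*Vt) = 0.34/(2*0.02585) = 6.5764
Step 2: exp(6.5764) = 7.1795e+02
Step 3: I = 4.612e-11 * (7.1795e+02 - 1) = 3.31e-08 A

3.31e-08


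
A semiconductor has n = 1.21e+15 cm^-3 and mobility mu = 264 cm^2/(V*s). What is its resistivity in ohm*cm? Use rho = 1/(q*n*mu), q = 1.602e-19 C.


Step 1: sigma = q * n * mu = 1.602e-19 * 1.21e+15 * 264 = 5.11743e-02 S/cm
Step 2: rho = 1 / sigma = 1 / 5.11743e-02 = 19.54 ohm*cm

19.54


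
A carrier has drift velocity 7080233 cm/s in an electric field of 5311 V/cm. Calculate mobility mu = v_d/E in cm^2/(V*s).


Step 1: mu = v_d / E
Step 2: mu = 7080233 / 5311
Step 3: mu = 1333.13 cm^2/(V*s)

1333.13


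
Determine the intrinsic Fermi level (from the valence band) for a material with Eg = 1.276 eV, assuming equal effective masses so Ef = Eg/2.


Step 1: For an intrinsic semiconductor, the Fermi level sits at midgap.
Step 2: Ef = Eg / 2 = 1.276 / 2 = 0.638 eV

0.638


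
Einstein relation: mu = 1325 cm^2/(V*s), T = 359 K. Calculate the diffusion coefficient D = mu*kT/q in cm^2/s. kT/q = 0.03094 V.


Step 1: D = mu * (kT/q)
Step 2: D = 1325 * 0.03094
Step 3: D = 41.0 cm^2/s

41.0


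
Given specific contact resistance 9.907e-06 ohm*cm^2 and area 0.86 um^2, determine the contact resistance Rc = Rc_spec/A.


Step 1: Convert area to cm^2: 0.86 um^2 = 8.6000e-09 cm^2
Step 2: Rc = Rc_spec / A = 9.907e-06 / 8.6000e-09
Step 3: Rc = 1.15e+03 ohms

1.15e+03


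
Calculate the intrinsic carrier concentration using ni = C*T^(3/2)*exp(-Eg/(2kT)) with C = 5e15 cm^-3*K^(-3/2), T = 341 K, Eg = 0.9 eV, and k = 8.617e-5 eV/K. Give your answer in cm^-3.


Step 1: Compute kT = 8.617e-5 * 341 = 0.02938397 eV
Step 2: Exponent = -Eg/(2kT) = -0.9/(2*0.02938397) = -15.31447
Step 3: T^(3/2) = 341^1.5 = 6296.97
Step 4: ni = 5e15 * 6296.97 * exp(-15.31447) = 7.03e+12 cm^-3

7.03e+12


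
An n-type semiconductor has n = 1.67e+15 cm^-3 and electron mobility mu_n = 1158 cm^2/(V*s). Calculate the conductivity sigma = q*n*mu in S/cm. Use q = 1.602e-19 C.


Step 1: sigma = q * n * mu
Step 2: sigma = 1.602e-19 * 1.67e+15 * 1158
Step 3: sigma = 3.098e-01 S/cm

3.098e-01


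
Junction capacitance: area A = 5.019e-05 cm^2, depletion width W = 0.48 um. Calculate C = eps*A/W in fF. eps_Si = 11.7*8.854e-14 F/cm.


Step 1: eps_Si = 11.7 * 8.854e-14 = 1.035918e-12 F/cm
Step 2: W in cm = 0.48 * 1e-4 = 4.80e-05 cm
Step 3: C = 1.035918e-12 * 5.019e-05 / 4.80e-05 = 1.083182e-12 F
Step 4: C = 1083.18 fF

1083.18


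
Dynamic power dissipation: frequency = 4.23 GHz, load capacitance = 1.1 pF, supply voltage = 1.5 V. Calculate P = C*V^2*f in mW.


Step 1: V^2 = 1.5^2 = 2.25 V^2
Step 2: P = C*V^2*f = 1.1e-12 F * 2.25 * 4.23e9 Hz
Step 3: P = 1.046925e-02 W
Step 4: P = 10.469 mW

10.469


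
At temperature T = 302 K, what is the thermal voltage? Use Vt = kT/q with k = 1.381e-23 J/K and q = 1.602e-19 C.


Step 1: kT = 1.381e-23 * 302 = 4.17062e-21 J
Step 2: Vt = kT/q = 4.17062e-21 / 1.602e-19
Step 3: Vt = 0.02603 V

0.02603


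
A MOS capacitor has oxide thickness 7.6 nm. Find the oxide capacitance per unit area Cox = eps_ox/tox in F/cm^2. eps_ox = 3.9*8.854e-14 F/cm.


Step 1: eps_ox = 3.9 * 8.854e-14 = 3.45306e-13 F/cm
Step 2: tox in cm = 7.6 nm * 1e-7 = 7.6000e-07 cm
Step 3: Cox = 3.45306e-13 / 7.6000e-07 = 4.54e-07 F/cm^2

4.54e-07


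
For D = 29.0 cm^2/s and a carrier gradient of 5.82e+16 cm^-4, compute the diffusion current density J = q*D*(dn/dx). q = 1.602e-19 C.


Step 1: J = q * D * (dn/dx)
Step 2: J = 1.602e-19 * 29.0 * 5.82e+16
Step 3: J = 2.70e-01 A/cm^2

2.70e-01


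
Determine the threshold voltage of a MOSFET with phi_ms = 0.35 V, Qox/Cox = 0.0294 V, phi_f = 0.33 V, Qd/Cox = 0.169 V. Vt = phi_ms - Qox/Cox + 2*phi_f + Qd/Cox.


Step 1: Vt = phi_ms - Qox/Cox + 2*phi_f + Qd/Cox
Step 2: Vt = 0.35 - 0.0294 + 2*0.33 + 0.169
Step 3: Vt = 0.35 - 0.0294 + 0.66 + 0.169
Step 4: Vt = 1.1496 V

1.1496


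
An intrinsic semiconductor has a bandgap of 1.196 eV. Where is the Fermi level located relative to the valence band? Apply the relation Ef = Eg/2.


Step 1: For an intrinsic semiconductor, the Fermi level sits at midgap.
Step 2: Ef = Eg / 2 = 1.196 / 2 = 0.598 eV

0.598


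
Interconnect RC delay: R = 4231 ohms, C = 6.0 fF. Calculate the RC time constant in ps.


Step 1: tau = R * C
Step 2: tau = 4231 * 6.0 fF = 4231 * 6.0e-15 F
Step 3: tau = 2.5386e-11 s = 25.386 ps

25.386


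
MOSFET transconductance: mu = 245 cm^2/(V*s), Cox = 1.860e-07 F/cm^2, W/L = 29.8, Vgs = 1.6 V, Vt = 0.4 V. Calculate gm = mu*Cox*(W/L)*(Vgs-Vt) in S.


Step 1: Vov = Vgs - Vt = 1.6 - 0.4 = 1.2 V
Step 2: gm = mu * Cox * (W/L) * Vov
Step 3: gm = 245 * 1.860e-07 * 29.8 * 1.2 = 1.63e-03 S

1.63e-03


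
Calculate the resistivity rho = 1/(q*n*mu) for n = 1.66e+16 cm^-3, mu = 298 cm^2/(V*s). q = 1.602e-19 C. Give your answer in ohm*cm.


Step 1: sigma = q * n * mu = 1.602e-19 * 1.66e+16 * 298 = 7.92477e-01 S/cm
Step 2: rho = 1 / sigma = 1 / 7.92477e-01 = 1.262 ohm*cm

1.262


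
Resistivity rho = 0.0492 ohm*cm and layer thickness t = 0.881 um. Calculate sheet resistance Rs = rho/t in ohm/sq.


Step 1: Convert thickness to cm: t = 0.881 um = 8.8100e-05 cm
Step 2: Rs = rho / t = 0.0492 / 8.8100e-05
Step 3: Rs = 558.5 ohm/sq

558.5


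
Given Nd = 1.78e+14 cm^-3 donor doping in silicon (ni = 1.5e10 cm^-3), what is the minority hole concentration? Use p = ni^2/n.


Step 1: Since Nd >> ni, n ≈ Nd = 1.78e+14 cm^-3
Step 2: p = ni^2 / n = (1.5e10)^2 / 1.78e+14
Step 3: p = 2.25e20 / 1.78e+14 = 1.26e+06 cm^-3

1.26e+06


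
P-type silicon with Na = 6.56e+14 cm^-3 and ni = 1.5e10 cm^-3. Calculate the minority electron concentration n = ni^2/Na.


Step 1: Majority hole concentration p ≈ Na = 6.56e+14 cm^-3
Step 2: n = ni^2 / Na = (1.5e10)^2 / 6.56e+14
Step 3: n = 3.43e+05 cm^-3

3.43e+05


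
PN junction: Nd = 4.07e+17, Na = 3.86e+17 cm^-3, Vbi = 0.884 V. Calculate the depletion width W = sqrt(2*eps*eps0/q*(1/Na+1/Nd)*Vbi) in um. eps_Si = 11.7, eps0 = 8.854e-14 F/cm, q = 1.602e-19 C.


Step 1: 1/Na + 1/Nd = 1/3.86e+17 + 1/4.07e+17 = 5.04768e-18
Step 2: 2*eps*eps0/q = 2*11.7*8.854e-14/1.602e-19 = 1.293281e+07
Step 3: W^2 = 1.293281e+07 * 5.04768e-18 * 0.884 = 5.77081e-11
Step 4: W = sqrt(5.77081e-11) = 7.597e-06 cm = 0.07597 um

0.07597


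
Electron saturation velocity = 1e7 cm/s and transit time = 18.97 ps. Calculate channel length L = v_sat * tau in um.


Step 1: tau in seconds = 18.97 ps * 1e-12 = 1.8970e-11 s
Step 2: L = v_sat * tau = 1e7 * 1.8970e-11 = 1.8970e-04 cm
Step 3: L in um = 1.8970e-04 * 1e4 = 1.897 um

1.897


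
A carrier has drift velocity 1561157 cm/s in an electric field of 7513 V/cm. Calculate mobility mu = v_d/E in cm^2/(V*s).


Step 1: mu = v_d / E
Step 2: mu = 1561157 / 7513
Step 3: mu = 207.79 cm^2/(V*s)

207.79


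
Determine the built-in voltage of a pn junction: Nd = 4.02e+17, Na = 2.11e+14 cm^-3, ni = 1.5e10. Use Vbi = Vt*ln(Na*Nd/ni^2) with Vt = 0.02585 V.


Step 1: Compute Na*Nd/ni^2 = 2.11e+14 * 4.02e+17 / (1.5e10)^2 = 3.7699e+11
Step 2: ln(3.7699e+11) = 26.6555
Step 3: Vbi = 0.02585 * 26.6555 = 0.689 V

0.689


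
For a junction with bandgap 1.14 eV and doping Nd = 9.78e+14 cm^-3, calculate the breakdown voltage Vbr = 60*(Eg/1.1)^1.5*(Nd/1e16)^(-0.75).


Step 1: Eg/1.1 = 1.14/1.1 = 1.036364
Step 2: (Eg/1.1)^1.5 = 1.036364^1.5 = 1.055039
Step 3: (Nd/1e16)^(-0.75) = (0.0978)^(-0.75) = 5.718022
Step 4: Vbr = 60 * 1.055039 * 5.718022 = 362.0 V

362.0


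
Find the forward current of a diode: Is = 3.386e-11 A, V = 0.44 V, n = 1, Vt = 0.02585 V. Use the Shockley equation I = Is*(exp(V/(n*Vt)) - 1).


Step 1: V/(n*Vt) = 0.44/(1*0.02585) = 17.0213
Step 2: exp(17.0213) = 2.4675e+07
Step 3: I = 3.386e-11 * (2.4675e+07 - 1) = 8.35e-04 A

8.35e-04


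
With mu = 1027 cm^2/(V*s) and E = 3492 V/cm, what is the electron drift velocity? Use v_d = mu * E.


Step 1: v_d = mu * E
Step 2: v_d = 1027 * 3492 = 3586284
Step 3: v_d = 3.59e+06 cm/s

3.59e+06


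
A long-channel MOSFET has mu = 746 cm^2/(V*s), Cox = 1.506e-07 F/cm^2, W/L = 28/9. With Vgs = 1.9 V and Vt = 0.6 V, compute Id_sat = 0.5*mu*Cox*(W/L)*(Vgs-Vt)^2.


Step 1: Overdrive voltage Vov = Vgs - Vt = 1.9 - 0.6 = 1.3 V
Step 2: W/L = 28/9 = 3.11111
Step 3: Id = 0.5 * 746 * 1.506e-07 * 3.11111 * 1.3^2
Step 4: Id = 2.95e-04 A

2.95e-04


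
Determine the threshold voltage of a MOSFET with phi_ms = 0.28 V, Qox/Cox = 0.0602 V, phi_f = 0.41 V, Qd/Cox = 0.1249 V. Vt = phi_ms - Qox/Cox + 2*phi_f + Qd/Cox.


Step 1: Vt = phi_ms - Qox/Cox + 2*phi_f + Qd/Cox
Step 2: Vt = 0.28 - 0.0602 + 2*0.41 + 0.1249
Step 3: Vt = 0.28 - 0.0602 + 0.82 + 0.1249
Step 4: Vt = 1.1647 V

1.1647


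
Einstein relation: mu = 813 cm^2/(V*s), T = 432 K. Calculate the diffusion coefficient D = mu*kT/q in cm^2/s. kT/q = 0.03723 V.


Step 1: D = mu * (kT/q)
Step 2: D = 813 * 0.03723
Step 3: D = 30.27 cm^2/s

30.27


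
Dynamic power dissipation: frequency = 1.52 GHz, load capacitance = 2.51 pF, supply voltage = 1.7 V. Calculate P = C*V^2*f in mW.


Step 1: V^2 = 1.7^2 = 2.89 V^2
Step 2: P = C*V^2*f = 2.51e-12 F * 2.89 * 1.52e9 Hz
Step 3: P = 1.1025928e-02 W
Step 4: P = 11.026 mW

11.026


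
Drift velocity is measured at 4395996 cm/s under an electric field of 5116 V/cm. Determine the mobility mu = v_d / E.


Step 1: mu = v_d / E
Step 2: mu = 4395996 / 5116
Step 3: mu = 859.26 cm^2/(V*s)

859.26


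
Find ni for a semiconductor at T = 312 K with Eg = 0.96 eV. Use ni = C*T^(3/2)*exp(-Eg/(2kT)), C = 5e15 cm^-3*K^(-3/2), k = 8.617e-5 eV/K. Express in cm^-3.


Step 1: Compute kT = 8.617e-5 * 312 = 0.02688504 eV
Step 2: Exponent = -Eg/(2kT) = -0.96/(2*0.02688504) = -17.85380
Step 3: T^(3/2) = 312^1.5 = 5511.02
Step 4: ni = 5e15 * 5511.02 * exp(-17.85380) = 4.86e+11 cm^-3

4.86e+11


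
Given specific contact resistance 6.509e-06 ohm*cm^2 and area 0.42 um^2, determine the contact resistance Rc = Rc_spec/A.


Step 1: Convert area to cm^2: 0.42 um^2 = 4.2000e-09 cm^2
Step 2: Rc = Rc_spec / A = 6.509e-06 / 4.2000e-09
Step 3: Rc = 1.55e+03 ohms

1.55e+03


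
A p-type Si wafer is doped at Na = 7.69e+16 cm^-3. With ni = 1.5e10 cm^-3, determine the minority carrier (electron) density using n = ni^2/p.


Step 1: Majority hole concentration p ≈ Na = 7.69e+16 cm^-3
Step 2: n = ni^2 / Na = (1.5e10)^2 / 7.69e+16
Step 3: n = 2.93e+03 cm^-3

2.93e+03


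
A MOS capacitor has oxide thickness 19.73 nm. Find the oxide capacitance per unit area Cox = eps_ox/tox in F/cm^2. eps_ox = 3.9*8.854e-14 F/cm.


Step 1: eps_ox = 3.9 * 8.854e-14 = 3.45306e-13 F/cm
Step 2: tox in cm = 19.73 nm * 1e-7 = 1.9730e-06 cm
Step 3: Cox = 3.45306e-13 / 1.9730e-06 = 1.75e-07 F/cm^2

1.75e-07


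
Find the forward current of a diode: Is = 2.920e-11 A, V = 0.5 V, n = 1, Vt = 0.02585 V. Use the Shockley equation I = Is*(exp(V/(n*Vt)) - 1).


Step 1: V/(n*Vt) = 0.5/(1*0.02585) = 19.3424
Step 2: exp(19.3424) = 2.5136e+08
Step 3: I = 2.920e-11 * (2.5136e+08 - 1) = 7.34e-03 A

7.34e-03


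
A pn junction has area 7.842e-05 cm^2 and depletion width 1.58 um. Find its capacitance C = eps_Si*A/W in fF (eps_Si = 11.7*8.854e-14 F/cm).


Step 1: eps_Si = 11.7 * 8.854e-14 = 1.035918e-12 F/cm
Step 2: W in cm = 1.58 * 1e-4 = 1.58e-04 cm
Step 3: C = 1.035918e-12 * 7.842e-05 / 1.58e-04 = 5.141563e-13 F
Step 4: C = 514.16 fF

514.16


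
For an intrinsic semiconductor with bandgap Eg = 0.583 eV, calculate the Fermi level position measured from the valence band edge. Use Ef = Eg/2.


Step 1: For an intrinsic semiconductor, the Fermi level sits at midgap.
Step 2: Ef = Eg / 2 = 0.583 / 2 = 0.2915 eV

0.2915


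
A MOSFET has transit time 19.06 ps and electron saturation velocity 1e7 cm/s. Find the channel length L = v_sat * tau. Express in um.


Step 1: tau in seconds = 19.06 ps * 1e-12 = 1.9060e-11 s
Step 2: L = v_sat * tau = 1e7 * 1.9060e-11 = 1.9060e-04 cm
Step 3: L in um = 1.9060e-04 * 1e4 = 1.906 um

1.906


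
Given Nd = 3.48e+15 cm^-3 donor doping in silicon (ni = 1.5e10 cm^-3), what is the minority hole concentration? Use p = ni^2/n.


Step 1: Since Nd >> ni, n ≈ Nd = 3.48e+15 cm^-3
Step 2: p = ni^2 / n = (1.5e10)^2 / 3.48e+15
Step 3: p = 2.25e20 / 3.48e+15 = 6.47e+04 cm^-3

6.47e+04


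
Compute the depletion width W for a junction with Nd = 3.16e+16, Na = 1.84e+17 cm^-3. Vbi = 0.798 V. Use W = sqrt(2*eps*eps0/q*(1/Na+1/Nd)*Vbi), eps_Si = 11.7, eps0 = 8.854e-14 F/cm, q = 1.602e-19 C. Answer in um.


Step 1: 1/Na + 1/Nd = 1/1.84e+17 + 1/3.16e+16 = 3.70804e-17
Step 2: 2*eps*eps0/q = 2*11.7*8.854e-14/1.602e-19 = 1.293281e+07
Step 3: W^2 = 1.293281e+07 * 3.70804e-17 * 0.798 = 3.82684e-10
Step 4: W = sqrt(3.82684e-10) = 1.956e-05 cm = 0.1956 um

0.1956


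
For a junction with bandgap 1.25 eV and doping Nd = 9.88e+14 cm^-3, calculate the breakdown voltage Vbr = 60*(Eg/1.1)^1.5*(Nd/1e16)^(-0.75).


Step 1: Eg/1.1 = 1.25/1.1 = 1.136364
Step 2: (Eg/1.1)^1.5 = 1.136364^1.5 = 1.211368
Step 3: (Nd/1e16)^(-0.75) = (0.0988)^(-0.75) = 5.674561
Step 4: Vbr = 60 * 1.211368 * 5.674561 = 412.4 V

412.4


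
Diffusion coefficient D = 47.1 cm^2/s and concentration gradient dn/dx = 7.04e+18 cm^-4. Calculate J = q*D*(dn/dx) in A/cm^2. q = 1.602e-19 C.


Step 1: J = q * D * (dn/dx)
Step 2: J = 1.602e-19 * 47.1 * 7.04e+18
Step 3: J = 5.31e+01 A/cm^2

5.31e+01


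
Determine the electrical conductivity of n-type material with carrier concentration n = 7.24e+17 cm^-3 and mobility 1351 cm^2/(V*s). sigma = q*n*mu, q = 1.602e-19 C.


Step 1: sigma = q * n * mu
Step 2: sigma = 1.602e-19 * 7.24e+17 * 1351
Step 3: sigma = 1.567e+02 S/cm

1.567e+02


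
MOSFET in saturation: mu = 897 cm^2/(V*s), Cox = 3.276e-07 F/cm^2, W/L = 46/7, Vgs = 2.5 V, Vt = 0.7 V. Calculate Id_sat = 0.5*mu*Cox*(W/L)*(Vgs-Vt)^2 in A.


Step 1: Overdrive voltage Vov = Vgs - Vt = 2.5 - 0.7 = 1.8 V
Step 2: W/L = 46/7 = 6.57143
Step 3: Id = 0.5 * 897 * 3.276e-07 * 6.57143 * 1.8^2
Step 4: Id = 3.13e-03 A

3.13e-03


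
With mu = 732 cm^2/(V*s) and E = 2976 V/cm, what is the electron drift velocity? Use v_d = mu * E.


Step 1: v_d = mu * E
Step 2: v_d = 732 * 2976 = 2178432
Step 3: v_d = 2.18e+06 cm/s

2.18e+06


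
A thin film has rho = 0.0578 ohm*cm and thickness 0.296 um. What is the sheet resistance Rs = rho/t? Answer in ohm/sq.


Step 1: Convert thickness to cm: t = 0.296 um = 2.9600e-05 cm
Step 2: Rs = rho / t = 0.0578 / 2.9600e-05
Step 3: Rs = 1952.7 ohm/sq

1952.7


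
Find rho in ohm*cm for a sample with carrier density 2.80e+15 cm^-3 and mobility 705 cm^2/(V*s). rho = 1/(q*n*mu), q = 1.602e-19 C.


Step 1: sigma = q * n * mu = 1.602e-19 * 2.80e+15 * 705 = 3.16235e-01 S/cm
Step 2: rho = 1 / sigma = 1 / 3.16235e-01 = 3.162 ohm*cm

3.162
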